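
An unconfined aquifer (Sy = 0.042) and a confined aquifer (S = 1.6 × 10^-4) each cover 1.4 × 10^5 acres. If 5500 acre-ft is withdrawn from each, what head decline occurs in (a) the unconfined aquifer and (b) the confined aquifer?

A = 1.4 × 10^5 acres = 5.666 × 10^8 m²
ΔV = 5500 acre-ft = 6.784 × 10^6 m³
Unconfined: Δh_u = ΔV/(Sy·A) = 6.784 × 10^6/(0.042 × 5.666 × 10^8) = 0.2851 m
Confined: Δh_c = ΔV/(S·A) = 6.784 × 10^6/(1.6 × 10^-4 × 5.666 × 10^8) = 74.84 m

Δh_u ≈ 0.285 m; Δh_c ≈ 74.8 m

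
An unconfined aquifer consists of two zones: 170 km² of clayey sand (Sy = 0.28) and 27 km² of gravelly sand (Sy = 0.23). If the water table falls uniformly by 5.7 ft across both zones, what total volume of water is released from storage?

ΔV ≈ 9.35 × 10^7 m³

A₁ = 170 km² = 1.7 × 10^8 m²; A₂ = 27 km² = 2.7 × 10^7 m²
Δh = 5.7 ft = 1.737 m
ΔV₁ = 0.28 × 1.7 × 10^8 × 1.737 = 8.27 × 10^7 m³
ΔV₂ = 0.23 × 2.7 × 10^7 × 1.737 = 1.079 × 10^7 m³
ΔV = ΔV₁ + ΔV₂ = 9.349 × 10^7 m³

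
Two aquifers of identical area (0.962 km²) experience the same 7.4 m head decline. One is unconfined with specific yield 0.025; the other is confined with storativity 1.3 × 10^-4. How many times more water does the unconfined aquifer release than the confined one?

ΔV_u / ΔV_c ≈ 192

A = 0.962 km² = 9.62 × 10^5 m²
Unconfined: ΔV_u = Sy × A × Δh = 0.025 × 9.62 × 10^5 × 7.4 = 1.78 × 10^5 m³
Confined: ΔV_c = S × A × Δh = 1.3 × 10^-4 × 9.62 × 10^5 × 7.4 = 925.4 m³
Ratio = ΔV_u / ΔV_c = Sy / S = 0.025 / 1.3 × 10^-4 = 192.3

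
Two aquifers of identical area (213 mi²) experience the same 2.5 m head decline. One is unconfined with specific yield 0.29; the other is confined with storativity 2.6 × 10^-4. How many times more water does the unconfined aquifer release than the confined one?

A = 213 mi² = 5.517 × 10^8 m²
Unconfined: ΔV_u = Sy × A × Δh = 0.29 × 5.517 × 10^8 × 2.5 = 4 × 10^8 m³
Confined: ΔV_c = S × A × Δh = 2.6 × 10^-4 × 5.517 × 10^8 × 2.5 = 3.586 × 10^5 m³
Ratio = ΔV_u / ΔV_c = Sy / S = 0.29 / 2.6 × 10^-4 = 1115

ΔV_u / ΔV_c ≈ 1120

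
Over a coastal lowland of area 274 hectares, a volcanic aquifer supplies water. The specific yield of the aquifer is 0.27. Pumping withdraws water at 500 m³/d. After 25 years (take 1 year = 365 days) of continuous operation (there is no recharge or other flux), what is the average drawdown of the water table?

Δh ≈ 6.17 m

A = 274 hectares = 2.74 × 10^6 m²
t = 25 years = 9125 d
ΔV = Q × t = 500 m³/d × 9125 d = 4.562 × 10^6 m³
Δh = ΔV / (Sy × A) = 4.562 × 10^6 / (0.27 × 2.74 × 10^6) = 6.167 m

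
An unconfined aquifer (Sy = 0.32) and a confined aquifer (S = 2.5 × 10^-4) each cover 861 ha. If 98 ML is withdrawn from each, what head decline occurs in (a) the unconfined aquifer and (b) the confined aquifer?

Δh_u ≈ 0.0356 m; Δh_c ≈ 45.5 m

A = 861 ha = 8.61 × 10^6 m²
ΔV = 98 ML = 98000 m³
Unconfined: Δh_u = ΔV/(Sy·A) = 98000/(0.32 × 8.61 × 10^6) = 0.03557 m
Confined: Δh_c = ΔV/(S·A) = 98000/(2.5 × 10^-4 × 8.61 × 10^6) = 45.53 m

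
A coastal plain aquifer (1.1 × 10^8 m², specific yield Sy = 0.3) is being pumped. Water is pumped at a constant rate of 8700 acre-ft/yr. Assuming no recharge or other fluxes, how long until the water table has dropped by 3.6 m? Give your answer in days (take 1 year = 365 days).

ΔV = Sy × A × Δh = 0.3 × 1.1 × 10^8 × 3.6 = 1.188 × 10^8 m³
Q = 8700 acre-ft/yr = 29400 m³/d
t = ΔV / Q = 1.188 × 10^8 m³ / 29400 m³/d = 4041 d

t ≈ 4040 days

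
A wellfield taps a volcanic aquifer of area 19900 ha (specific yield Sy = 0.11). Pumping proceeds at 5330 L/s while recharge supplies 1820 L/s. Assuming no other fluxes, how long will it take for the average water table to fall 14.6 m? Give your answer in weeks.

t ≈ 151 weeks

A = 19900 ha = 1.99 × 10^8 m²
ΔV = Sy × A × Δh = 0.11 × 1.99 × 10^8 × 14.6 = 3.196 × 10^8 m³
Net withdrawal = 5330 − 1820 = 3510 L/s = 3.033 × 10^5 m³/d
t = ΔV / Q = 3.196 × 10^8 m³ / 3.033 × 10^5 m³/d = 1054 d
t = 1054 d ≈ 150.5 weeks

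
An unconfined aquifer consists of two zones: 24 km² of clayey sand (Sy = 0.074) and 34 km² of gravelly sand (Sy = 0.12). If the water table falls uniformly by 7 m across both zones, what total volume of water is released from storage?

ΔV ≈ 4.1 × 10^7 m³

A₁ = 24 km² = 2.4 × 10^7 m²; A₂ = 34 km² = 3.4 × 10^7 m²
ΔV₁ = 0.074 × 2.4 × 10^7 × 7 = 1.243 × 10^7 m³
ΔV₂ = 0.12 × 3.4 × 10^7 × 7 = 2.856 × 10^7 m³
ΔV = ΔV₁ + ΔV₂ = 4.099 × 10^7 m³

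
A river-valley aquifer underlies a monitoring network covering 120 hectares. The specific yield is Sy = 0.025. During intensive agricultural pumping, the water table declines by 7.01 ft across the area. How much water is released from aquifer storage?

A = 120 hectares = 1.2 × 10^6 m²
Δh = 7.01 ft = 2.137 m
ΔV = Sy × A × Δh = 0.025 × 1.2 × 10^6 m² × 2.137 m = 64100 m³

ΔV ≈ 64100 m³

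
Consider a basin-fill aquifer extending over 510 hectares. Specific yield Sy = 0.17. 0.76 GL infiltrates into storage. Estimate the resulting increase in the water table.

Δh ≈ 0.877 m

A = 510 hectares = 5.1 × 10^6 m²
ΔV = 0.76 GL = 7.6 × 10^5 m³
Δh = ΔV / (Sy × A) = 7.6 × 10^5 m³ / (0.17 × 5.1 × 10^6 m²) = 0.8766 m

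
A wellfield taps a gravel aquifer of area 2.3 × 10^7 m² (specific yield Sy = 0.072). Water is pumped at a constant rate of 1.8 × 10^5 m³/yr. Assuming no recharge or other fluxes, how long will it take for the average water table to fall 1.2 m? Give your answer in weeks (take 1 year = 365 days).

t ≈ 576 weeks

ΔV = Sy × A × Δh = 0.072 × 2.3 × 10^7 × 1.2 = 1.987 × 10^6 m³
Q = 1.8 × 10^5 m³/yr = 493.2 m³/d
t = ΔV / Q = 1.987 × 10^6 m³ / 493.2 m³/d = 4030 d
t = 4030 d ≈ 575.7 weeks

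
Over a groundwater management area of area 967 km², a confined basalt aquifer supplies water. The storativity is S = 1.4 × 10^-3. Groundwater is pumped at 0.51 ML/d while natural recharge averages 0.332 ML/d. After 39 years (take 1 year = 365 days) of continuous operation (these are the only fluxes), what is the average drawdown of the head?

A = 967 km² = 9.67 × 10^8 m²
Net abstraction = 0.51 − 0.332 = 0.178 ML/d
Q_net = 0.178 ML/d = 178 m³/d
t = 39 years = 14240 d
ΔV = Q × t = 178 m³/d × 14240 d = 2.534 × 10^6 m³
Δh = ΔV / (S × A) = 2.534 × 10^6 / (0.0014 × 9.67 × 10^8) = 1.872 m

Δh ≈ 1.87 m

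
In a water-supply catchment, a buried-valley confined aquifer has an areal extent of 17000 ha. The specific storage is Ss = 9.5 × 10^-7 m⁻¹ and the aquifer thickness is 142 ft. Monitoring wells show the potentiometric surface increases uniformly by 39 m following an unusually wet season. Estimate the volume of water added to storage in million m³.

b = 142 ft = 43.28 m
S = Ss × b = 9.5 × 10^-7 m⁻¹ × 43.28 m = 4.112 × 10^-5
A = 17000 ha = 1.7 × 10^8 m²
ΔV = S × A × Δh = 4.112 × 10^-5 × 1.7 × 10^8 m² × 39 m = 2.726 × 10^5 m³
ΔV = 2.726 × 10^5 m³ = 0.2726 million m³

ΔV ≈ 0.273 million m³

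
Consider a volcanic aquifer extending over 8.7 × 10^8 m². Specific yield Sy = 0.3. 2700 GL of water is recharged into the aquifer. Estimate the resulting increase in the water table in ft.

ΔV = 2700 GL = 2.7 × 10^9 m³
Δh = ΔV / (Sy × A) = 2.7 × 10^9 m³ / (0.3 × 8.7 × 10^8 m²) = 10.34 m
Δh = 10.34 m = 33.94 ft

Δh ≈ 33.9 ft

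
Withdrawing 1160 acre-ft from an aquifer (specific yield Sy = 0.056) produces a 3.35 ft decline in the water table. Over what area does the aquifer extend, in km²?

A ≈ 25 km²

Δh = 3.35 ft = 1.021 m
ΔV = 1160 acre-ft = 1.431 × 10^6 m³
A = ΔV / (Sy × Δh) = 1.431 × 10^6 / (0.056 × 1.021) = 2.502 × 10^7 m²
A = 2.502 × 10^7 m² = 25.02 km²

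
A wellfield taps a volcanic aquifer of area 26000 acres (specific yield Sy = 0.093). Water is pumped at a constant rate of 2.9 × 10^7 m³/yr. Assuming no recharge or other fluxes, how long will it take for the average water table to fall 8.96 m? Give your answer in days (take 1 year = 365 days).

t ≈ 1100 days

A = 26000 acres = 1.052 × 10^8 m²
ΔV = Sy × A × Δh = 0.093 × 1.052 × 10^8 × 8.96 = 8.768 × 10^7 m³
Q = 2.9 × 10^7 m³/yr = 79450 m³/d
t = ΔV / Q = 8.768 × 10^7 m³ / 79450 m³/d = 1104 d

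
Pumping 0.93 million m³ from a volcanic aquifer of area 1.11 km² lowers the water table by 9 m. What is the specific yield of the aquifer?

A = 1.11 km² = 1.11 × 10^6 m²
ΔV = 0.93 million m³ = 9.3 × 10^5 m³
Sy = ΔV / (A × Δh) = 9.3 × 10^5 m³ / (1.11 × 10^6 m² × 9 m) = 0.09309

Sy ≈ 0.093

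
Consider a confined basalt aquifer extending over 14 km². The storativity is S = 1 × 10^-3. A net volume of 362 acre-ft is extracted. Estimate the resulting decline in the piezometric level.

A = 14 km² = 1.4 × 10^7 m²
ΔV = 362 acre-ft = 4.465 × 10^5 m³
Δh = ΔV / (S × A) = 4.465 × 10^5 m³ / (0.001 × 1.4 × 10^7 m²) = 31.89 m

Δh ≈ 31.9 m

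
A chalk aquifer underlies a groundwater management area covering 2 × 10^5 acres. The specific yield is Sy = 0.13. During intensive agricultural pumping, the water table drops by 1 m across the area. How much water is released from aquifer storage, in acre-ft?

ΔV ≈ 85300 acre-ft

A = 2 × 10^5 acres = 8.094 × 10^8 m²
ΔV = Sy × A × Δh = 0.13 × 8.094 × 10^8 m² × 1 m = 1.052 × 10^8 m³
ΔV = 1.052 × 10^8 m³ = 85300 acre-ft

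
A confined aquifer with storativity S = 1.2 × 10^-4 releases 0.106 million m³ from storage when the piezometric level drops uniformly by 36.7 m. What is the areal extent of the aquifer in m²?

ΔV = 0.106 million m³ = 1.06 × 10^5 m³
A = ΔV / (S × Δh) = 1.06 × 10^5 / (1.2 × 10^-4 × 36.7) = 2.407 × 10^7 m²

A ≈ 2.41 × 10^7 m²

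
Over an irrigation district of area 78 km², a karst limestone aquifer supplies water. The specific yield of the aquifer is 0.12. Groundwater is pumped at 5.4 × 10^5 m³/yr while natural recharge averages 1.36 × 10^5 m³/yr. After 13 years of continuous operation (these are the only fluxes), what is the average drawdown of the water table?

Δh ≈ 0.561 m

A = 78 km² = 7.8 × 10^7 m²
Net abstraction = 5.4 × 10^5 − 1.36 × 10^5 = 4.04 × 10^5 m³/yr
Q_net = 4.04 × 10^5 m³/yr = 1107 m³/d
t = 13 years = 4745 d
ΔV = Q × t = 1107 m³/d × 4745 d = 5.252 × 10^6 m³
Δh = ΔV / (Sy × A) = 5.252 × 10^6 / (0.12 × 7.8 × 10^7) = 0.5611 m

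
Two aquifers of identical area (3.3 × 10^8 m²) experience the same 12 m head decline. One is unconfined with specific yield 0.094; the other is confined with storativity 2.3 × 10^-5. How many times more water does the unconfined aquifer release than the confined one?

Unconfined: ΔV_u = Sy × A × Δh = 0.094 × 3.3 × 10^8 × 12 = 3.722 × 10^8 m³
Confined: ΔV_c = S × A × Δh = 2.3 × 10^-5 × 3.3 × 10^8 × 12 = 91080 m³
Ratio = ΔV_u / ΔV_c = Sy / S = 0.094 / 2.3 × 10^-5 = 4087

ΔV_u / ΔV_c ≈ 4090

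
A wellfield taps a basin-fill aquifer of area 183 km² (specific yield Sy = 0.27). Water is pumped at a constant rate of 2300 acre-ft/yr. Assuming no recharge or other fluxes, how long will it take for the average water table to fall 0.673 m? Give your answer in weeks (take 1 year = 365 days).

t ≈ 611 weeks

A = 183 km² = 1.83 × 10^8 m²
ΔV = Sy × A × Δh = 0.27 × 1.83 × 10^8 × 0.673 = 3.325 × 10^7 m³
Q = 2300 acre-ft/yr = 7773 m³/d
t = ΔV / Q = 3.325 × 10^7 m³ / 7773 m³/d = 4278 d
t = 4278 d ≈ 611.2 weeks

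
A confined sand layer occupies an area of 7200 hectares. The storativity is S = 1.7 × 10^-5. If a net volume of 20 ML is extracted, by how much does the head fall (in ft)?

Δh ≈ 53.6 ft

A = 7200 hectares = 7.2 × 10^7 m²
ΔV = 20 ML = 20000 m³
Δh = ΔV / (S × A) = 20000 m³ / (1.7 × 10^-5 × 7.2 × 10^7 m²) = 16.34 m
Δh = 16.34 m = 53.61 ft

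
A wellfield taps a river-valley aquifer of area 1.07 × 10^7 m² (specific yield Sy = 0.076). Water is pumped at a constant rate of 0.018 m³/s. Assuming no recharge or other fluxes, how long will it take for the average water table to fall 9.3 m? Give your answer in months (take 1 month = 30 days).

t ≈ 162 months

ΔV = Sy × A × Δh = 0.076 × 1.07 × 10^7 × 9.3 = 7.563 × 10^6 m³
Q = 0.018 m³/s = 1555 m³/d
t = ΔV / Q = 7.563 × 10^6 m³ / 1555 m³/d = 4863 d
t = 4863 d ≈ 162.1 months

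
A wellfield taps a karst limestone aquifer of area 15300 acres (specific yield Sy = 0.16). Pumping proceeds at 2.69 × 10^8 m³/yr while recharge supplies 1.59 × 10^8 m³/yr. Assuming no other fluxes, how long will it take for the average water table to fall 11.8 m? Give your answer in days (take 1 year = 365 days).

t ≈ 388 days

A = 15300 acres = 6.192 × 10^7 m²
ΔV = Sy × A × Δh = 0.16 × 6.192 × 10^7 × 11.8 = 1.169 × 10^8 m³
Net withdrawal = 2.69 × 10^8 − 1.59 × 10^8 = 1.1 × 10^8 m³/yr = 3.014 × 10^5 m³/d
t = ΔV / Q = 1.169 × 10^8 m³ / 3.014 × 10^5 m³/d = 387.9 d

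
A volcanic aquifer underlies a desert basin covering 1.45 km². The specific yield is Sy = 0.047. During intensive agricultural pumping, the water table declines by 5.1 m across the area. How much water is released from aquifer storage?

ΔV ≈ 3.48 × 10^5 m³

A = 1.45 km² = 1.45 × 10^6 m²
ΔV = Sy × A × Δh = 0.047 × 1.45 × 10^6 m² × 5.1 m = 3.476 × 10^5 m³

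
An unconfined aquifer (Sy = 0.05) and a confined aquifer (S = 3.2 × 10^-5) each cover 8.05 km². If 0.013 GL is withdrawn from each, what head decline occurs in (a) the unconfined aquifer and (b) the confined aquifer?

Δh_u ≈ 0.0323 m; Δh_c ≈ 50.5 m

A = 8.05 km² = 8.05 × 10^6 m²
ΔV = 0.013 GL = 13000 m³
Unconfined: Δh_u = ΔV/(Sy·A) = 13000/(0.05 × 8.05 × 10^6) = 0.0323 m
Confined: Δh_c = ΔV/(S·A) = 13000/(3.2 × 10^-5 × 8.05 × 10^6) = 50.47 m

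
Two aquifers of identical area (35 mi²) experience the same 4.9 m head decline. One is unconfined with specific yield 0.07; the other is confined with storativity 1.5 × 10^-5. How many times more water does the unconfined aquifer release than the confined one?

A = 35 mi² = 9.065 × 10^7 m²
Unconfined: ΔV_u = Sy × A × Δh = 0.07 × 9.065 × 10^7 × 4.9 = 3.109 × 10^7 m³
Confined: ΔV_c = S × A × Δh = 1.5 × 10^-5 × 9.065 × 10^7 × 4.9 = 6663 m³
Ratio = ΔV_u / ΔV_c = Sy / S = 0.07 / 1.5 × 10^-5 = 4667

ΔV_u / ΔV_c ≈ 4670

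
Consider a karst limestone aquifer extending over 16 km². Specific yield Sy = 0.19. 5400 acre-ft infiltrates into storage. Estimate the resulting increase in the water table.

Δh ≈ 2.19 m

A = 16 km² = 1.6 × 10^7 m²
ΔV = 5400 acre-ft = 6.661 × 10^6 m³
Δh = ΔV / (Sy × A) = 6.661 × 10^6 m³ / (0.19 × 1.6 × 10^7 m²) = 2.191 m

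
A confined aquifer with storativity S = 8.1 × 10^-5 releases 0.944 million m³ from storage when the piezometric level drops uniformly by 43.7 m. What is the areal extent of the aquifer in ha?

A ≈ 26700 ha

ΔV = 0.944 million m³ = 9.44 × 10^5 m³
A = ΔV / (S × Δh) = 9.44 × 10^5 / (8.1 × 10^-5 × 43.7) = 2.667 × 10^8 m²
A = 2.667 × 10^8 m² = 26670 ha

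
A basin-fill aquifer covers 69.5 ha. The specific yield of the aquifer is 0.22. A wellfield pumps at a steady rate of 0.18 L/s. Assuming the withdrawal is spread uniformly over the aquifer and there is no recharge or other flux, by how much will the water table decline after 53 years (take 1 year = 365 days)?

Δh ≈ 1.97 m

A = 69.5 ha = 6.95 × 10^5 m²
Q = 0.18 L/s = 15.55 m³/d
t = 53 years = 19340 d
ΔV = Q × t = 15.55 m³/d × 19340 d = 3.009 × 10^5 m³
Δh = ΔV / (Sy × A) = 3.009 × 10^5 / (0.22 × 6.95 × 10^5) = 1.968 m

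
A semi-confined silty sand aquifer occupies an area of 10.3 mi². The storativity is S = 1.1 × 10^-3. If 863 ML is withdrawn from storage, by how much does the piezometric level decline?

A = 10.3 mi² = 2.668 × 10^7 m²
ΔV = 863 ML = 8.63 × 10^5 m³
Δh = ΔV / (S × A) = 8.63 × 10^5 m³ / (0.0011 × 2.668 × 10^7 m²) = 29.41 m

Δh ≈ 29.4 m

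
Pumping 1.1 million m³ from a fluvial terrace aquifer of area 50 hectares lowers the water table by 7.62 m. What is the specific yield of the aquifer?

A = 50 hectares = 5 × 10^5 m²
ΔV = 1.1 million m³ = 1.1 × 10^6 m³
Sy = ΔV / (A × Δh) = 1.1 × 10^6 m³ / (5 × 10^5 m² × 7.62 m) = 0.2887

Sy ≈ 0.29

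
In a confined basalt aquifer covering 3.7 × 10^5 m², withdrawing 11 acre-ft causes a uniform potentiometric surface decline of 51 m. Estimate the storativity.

ΔV = 11 acre-ft = 13570 m³
S = ΔV / (A × Δh) = 13570 m³ / (3.7 × 10^5 m² × 51 m) = 7.19 × 10^-4

S ≈ 7.2 × 10^-4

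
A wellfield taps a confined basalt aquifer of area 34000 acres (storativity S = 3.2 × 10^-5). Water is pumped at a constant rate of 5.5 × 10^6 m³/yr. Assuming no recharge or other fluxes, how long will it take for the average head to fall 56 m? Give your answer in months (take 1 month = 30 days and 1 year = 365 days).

t ≈ 0.545 months

A = 34000 acres = 1.376 × 10^8 m²
ΔV = S × A × Δh = 3.2 × 10^-5 × 1.376 × 10^8 × 56 = 2.466 × 10^5 m³
Q = 5.5 × 10^6 m³/yr = 15070 m³/d
t = ΔV / Q = 2.466 × 10^5 m³ / 15070 m³/d = 16.36 d
t = 16.36 d ≈ 0.5454 months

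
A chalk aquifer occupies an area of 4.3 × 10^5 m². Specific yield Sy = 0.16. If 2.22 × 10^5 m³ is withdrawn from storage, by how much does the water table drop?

Δh ≈ 3.23 m

Δh = ΔV / (Sy × A) = 2.22 × 10^5 m³ / (0.16 × 4.3 × 10^5 m²) = 3.227 m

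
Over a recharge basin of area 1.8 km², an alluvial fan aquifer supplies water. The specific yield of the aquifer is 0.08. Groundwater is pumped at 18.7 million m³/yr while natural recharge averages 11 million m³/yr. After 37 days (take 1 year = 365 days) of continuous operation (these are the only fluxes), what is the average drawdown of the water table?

A = 1.8 km² = 1.8 × 10^6 m²
Net abstraction = 18.7 − 11 = 7.7 million m³/yr
Q_net = 7.7 million m³/yr = 21100 m³/d
ΔV = Q × t = 21100 m³/d × 37 d = 7.805 × 10^5 m³
Δh = ΔV / (Sy × A) = 7.805 × 10^5 / (0.08 × 1.8 × 10^6) = 5.42 m

Δh ≈ 5.42 m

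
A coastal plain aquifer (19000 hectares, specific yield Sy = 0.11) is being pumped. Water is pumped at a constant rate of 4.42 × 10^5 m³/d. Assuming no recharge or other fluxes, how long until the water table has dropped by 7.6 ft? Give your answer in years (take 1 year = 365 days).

A = 19000 hectares = 1.9 × 10^8 m²
Δh = 7.6 ft = 2.316 m
ΔV = Sy × A × Δh = 0.11 × 1.9 × 10^8 × 2.316 = 4.841 × 10^7 m³
t = ΔV / Q = 4.841 × 10^7 m³ / 4.42 × 10^5 m³/d = 109.5 d
t = 109.5 d ≈ 0.3001 years

t ≈ 0.3 years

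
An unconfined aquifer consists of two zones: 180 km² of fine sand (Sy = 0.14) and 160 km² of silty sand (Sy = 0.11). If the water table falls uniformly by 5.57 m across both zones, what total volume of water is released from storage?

ΔV ≈ 2.38 × 10^8 m³

A₁ = 180 km² = 1.8 × 10^8 m²; A₂ = 160 km² = 1.6 × 10^8 m²
ΔV₁ = 0.14 × 1.8 × 10^8 × 5.57 = 1.404 × 10^8 m³
ΔV₂ = 0.11 × 1.6 × 10^8 × 5.57 = 9.803 × 10^7 m³
ΔV = ΔV₁ + ΔV₂ = 2.384 × 10^8 m³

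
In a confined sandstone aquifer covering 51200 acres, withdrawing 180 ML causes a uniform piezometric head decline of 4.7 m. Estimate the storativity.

S ≈ 1.8 × 10^-4

A = 51200 acres = 2.072 × 10^8 m²
ΔV = 180 ML = 1.8 × 10^5 m³
S = ΔV / (A × Δh) = 1.8 × 10^5 m³ / (2.072 × 10^8 m² × 4.7 m) = 1.848 × 10^-4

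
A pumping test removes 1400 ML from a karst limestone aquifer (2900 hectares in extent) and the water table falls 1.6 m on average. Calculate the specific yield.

Sy ≈ 0.03

A = 2900 hectares = 2.9 × 10^7 m²
ΔV = 1400 ML = 1.4 × 10^6 m³
Sy = ΔV / (A × Δh) = 1.4 × 10^6 m³ / (2.9 × 10^7 m² × 1.6 m) = 0.03017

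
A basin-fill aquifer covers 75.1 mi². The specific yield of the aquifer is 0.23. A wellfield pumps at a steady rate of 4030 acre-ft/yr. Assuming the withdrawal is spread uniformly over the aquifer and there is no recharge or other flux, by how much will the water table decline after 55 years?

A = 75.1 mi² = 1.945 × 10^8 m²
Q = 4030 acre-ft/yr = 13620 m³/d
t = 55 years = 20080 d
ΔV = Q × t = 13620 m³/d × 20080 d = 2.734 × 10^8 m³
Δh = ΔV / (Sy × A) = 2.734 × 10^8 / (0.23 × 1.945 × 10^8) = 6.111 m

Δh ≈ 6.11 m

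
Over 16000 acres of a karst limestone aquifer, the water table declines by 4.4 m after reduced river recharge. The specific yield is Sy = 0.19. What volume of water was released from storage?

ΔV ≈ 5.41 × 10^7 m³

A = 16000 acres = 6.475 × 10^7 m²
ΔV = Sy × A × Δh = 0.19 × 6.475 × 10^7 m² × 4.4 m = 5.413 × 10^7 m³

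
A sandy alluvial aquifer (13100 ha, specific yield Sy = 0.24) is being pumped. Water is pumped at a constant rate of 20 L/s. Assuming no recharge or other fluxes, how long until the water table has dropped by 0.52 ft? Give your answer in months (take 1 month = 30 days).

A = 13100 ha = 1.31 × 10^8 m²
Δh = 0.52 ft = 0.1585 m
ΔV = Sy × A × Δh = 0.24 × 1.31 × 10^8 × 0.1585 = 4.983 × 10^6 m³
Q = 20 L/s = 1728 m³/d
t = ΔV / Q = 4.983 × 10^6 m³ / 1728 m³/d = 2884 d
t = 2884 d ≈ 96.12 months

t ≈ 96.1 months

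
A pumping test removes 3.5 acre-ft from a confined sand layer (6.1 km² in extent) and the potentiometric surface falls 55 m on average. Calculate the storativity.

S ≈ 1.3 × 10^-5

A = 6.1 km² = 6.1 × 10^6 m²
ΔV = 3.5 acre-ft = 4317 m³
S = ΔV / (A × Δh) = 4317 m³ / (6.1 × 10^6 m² × 55 m) = 1.287 × 10^-5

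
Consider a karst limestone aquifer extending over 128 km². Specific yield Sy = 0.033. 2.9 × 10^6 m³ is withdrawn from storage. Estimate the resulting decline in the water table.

A = 128 km² = 1.28 × 10^8 m²
Δh = ΔV / (Sy × A) = 2.9 × 10^6 m³ / (0.033 × 1.28 × 10^8 m²) = 0.6866 m

Δh ≈ 0.687 m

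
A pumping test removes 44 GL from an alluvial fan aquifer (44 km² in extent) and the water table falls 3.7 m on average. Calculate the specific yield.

Sy ≈ 0.27

A = 44 km² = 4.4 × 10^7 m²
ΔV = 44 GL = 4.4 × 10^7 m³
Sy = ΔV / (A × Δh) = 4.4 × 10^7 m³ / (4.4 × 10^7 m² × 3.7 m) = 0.2703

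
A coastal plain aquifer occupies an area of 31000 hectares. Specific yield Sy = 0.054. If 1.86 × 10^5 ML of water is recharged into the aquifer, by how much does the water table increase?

Δh ≈ 11.1 m

A = 31000 hectares = 3.1 × 10^8 m²
ΔV = 1.86 × 10^5 ML = 1.86 × 10^8 m³
Δh = ΔV / (Sy × A) = 1.86 × 10^8 m³ / (0.054 × 3.1 × 10^8 m²) = 11.11 m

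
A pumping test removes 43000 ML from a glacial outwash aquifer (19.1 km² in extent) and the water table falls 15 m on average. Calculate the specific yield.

Sy ≈ 0.15

A = 19.1 km² = 1.91 × 10^7 m²
ΔV = 43000 ML = 4.3 × 10^7 m³
Sy = ΔV / (A × Δh) = 4.3 × 10^7 m³ / (1.91 × 10^7 m² × 15 m) = 0.1501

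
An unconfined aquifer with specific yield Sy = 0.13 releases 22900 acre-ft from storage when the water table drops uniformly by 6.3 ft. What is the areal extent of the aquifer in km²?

A ≈ 113 km²

Δh = 6.3 ft = 1.92 m
ΔV = 22900 acre-ft = 2.825 × 10^7 m³
A = ΔV / (Sy × Δh) = 2.825 × 10^7 / (0.13 × 1.92) = 1.132 × 10^8 m²
A = 1.132 × 10^8 m² = 113.2 km²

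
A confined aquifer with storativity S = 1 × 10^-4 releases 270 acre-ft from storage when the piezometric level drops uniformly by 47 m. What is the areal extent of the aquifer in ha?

A ≈ 7090 ha

ΔV = 270 acre-ft = 3.33 × 10^5 m³
A = ΔV / (S × Δh) = 3.33 × 10^5 / (1 × 10^-4 × 47) = 7.086 × 10^7 m²
A = 7.086 × 10^7 m² = 7086 ha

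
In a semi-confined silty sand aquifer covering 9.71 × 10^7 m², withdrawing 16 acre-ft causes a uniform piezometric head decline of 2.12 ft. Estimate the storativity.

S ≈ 3.1 × 10^-4

Δh = 2.12 ft = 0.6462 m
ΔV = 16 acre-ft = 19740 m³
S = ΔV / (A × Δh) = 19740 m³ / (9.71 × 10^7 m² × 0.6462 m) = 3.145 × 10^-4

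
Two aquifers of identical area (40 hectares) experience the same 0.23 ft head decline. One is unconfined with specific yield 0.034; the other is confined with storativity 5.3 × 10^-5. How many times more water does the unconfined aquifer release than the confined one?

A = 40 hectares = 4 × 10^5 m²
Δh = 0.23 ft = 0.0701 m
Unconfined: ΔV_u = Sy × A × Δh = 0.034 × 4 × 10^5 × 0.0701 = 953.4 m³
Confined: ΔV_c = S × A × Δh = 5.3 × 10^-5 × 4 × 10^5 × 0.0701 = 1.486 m³
Ratio = ΔV_u / ΔV_c = Sy / S = 0.034 / 5.3 × 10^-5 = 641.5

ΔV_u / ΔV_c ≈ 642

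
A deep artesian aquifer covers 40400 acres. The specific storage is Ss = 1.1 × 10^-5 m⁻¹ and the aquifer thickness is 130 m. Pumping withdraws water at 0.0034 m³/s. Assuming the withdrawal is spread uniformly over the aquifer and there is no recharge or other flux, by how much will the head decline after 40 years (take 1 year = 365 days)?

S = Ss × b = 1.1 × 10^-5 m⁻¹ × 130 m = 1.43 × 10^-3
A = 40400 acres = 1.635 × 10^8 m²
Q = 0.0034 m³/s = 293.8 m³/d
t = 40 years = 14600 d
ΔV = Q × t = 293.8 m³/d × 14600 d = 4.289 × 10^6 m³
Δh = ΔV / (S × A) = 4.289 × 10^6 / (0.00143 × 1.635 × 10^8) = 18.34 m

Δh ≈ 18.3 m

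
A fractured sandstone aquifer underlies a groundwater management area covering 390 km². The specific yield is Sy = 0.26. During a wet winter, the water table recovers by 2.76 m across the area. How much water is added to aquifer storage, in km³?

ΔV ≈ 0.28 km³

A = 390 km² = 3.9 × 10^8 m²
ΔV = Sy × A × Δh = 0.26 × 3.9 × 10^8 m² × 2.76 m = 2.799 × 10^8 m³
ΔV = 2.799 × 10^8 m³ = 0.2799 km³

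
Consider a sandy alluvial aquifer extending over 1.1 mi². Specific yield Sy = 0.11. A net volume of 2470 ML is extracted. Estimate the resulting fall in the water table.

A = 1.1 mi² = 2.849 × 10^6 m²
ΔV = 2470 ML = 2.47 × 10^6 m³
Δh = ΔV / (Sy × A) = 2.47 × 10^6 m³ / (0.11 × 2.849 × 10^6 m²) = 7.882 m

Δh ≈ 7.88 m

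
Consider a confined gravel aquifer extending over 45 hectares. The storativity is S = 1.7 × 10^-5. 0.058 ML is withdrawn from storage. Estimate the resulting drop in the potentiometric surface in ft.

A = 45 hectares = 4.5 × 10^5 m²
ΔV = 0.058 ML = 58 m³
Δh = ΔV / (S × A) = 58 m³ / (1.7 × 10^-5 × 4.5 × 10^5 m²) = 7.582 m
Δh = 7.582 m = 24.87 ft

Δh ≈ 24.9 ft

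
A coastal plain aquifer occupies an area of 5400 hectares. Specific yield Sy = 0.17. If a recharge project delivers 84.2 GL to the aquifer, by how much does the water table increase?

A = 5400 hectares = 5.4 × 10^7 m²
ΔV = 84.2 GL = 8.42 × 10^7 m³
Δh = ΔV / (Sy × A) = 8.42 × 10^7 m³ / (0.17 × 5.4 × 10^7 m²) = 9.172 m

Δh ≈ 9.17 m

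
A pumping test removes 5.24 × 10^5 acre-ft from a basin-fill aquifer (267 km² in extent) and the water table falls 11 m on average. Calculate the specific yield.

Sy ≈ 0.22

A = 267 km² = 2.67 × 10^8 m²
ΔV = 5.24 × 10^5 acre-ft = 6.463 × 10^8 m³
Sy = ΔV / (A × Δh) = 6.463 × 10^8 m³ / (2.67 × 10^8 m² × 11 m) = 0.2201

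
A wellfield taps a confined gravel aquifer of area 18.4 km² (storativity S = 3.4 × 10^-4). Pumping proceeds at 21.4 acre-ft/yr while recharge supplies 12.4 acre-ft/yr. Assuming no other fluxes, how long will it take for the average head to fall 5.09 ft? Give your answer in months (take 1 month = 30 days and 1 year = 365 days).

t ≈ 10.6 months

A = 18.4 km² = 1.84 × 10^7 m²
Δh = 5.09 ft = 1.551 m
ΔV = S × A × Δh = 3.4 × 10^-4 × 1.84 × 10^7 × 1.551 = 9706 m³
Net withdrawal = 21.4 − 12.4 = 9 acre-ft/yr = 30.41 m³/d
t = ΔV / Q = 9706 m³ / 30.41 m³/d = 319.1 d
t = 319.1 d ≈ 10.64 months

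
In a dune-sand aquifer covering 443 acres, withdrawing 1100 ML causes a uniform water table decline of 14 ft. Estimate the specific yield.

A = 443 acres = 1.793 × 10^6 m²
Δh = 14 ft = 4.267 m
ΔV = 1100 ML = 1.1 × 10^6 m³
Sy = ΔV / (A × Δh) = 1.1 × 10^6 m³ / (1.793 × 10^6 m² × 4.267 m) = 0.1438

Sy ≈ 0.14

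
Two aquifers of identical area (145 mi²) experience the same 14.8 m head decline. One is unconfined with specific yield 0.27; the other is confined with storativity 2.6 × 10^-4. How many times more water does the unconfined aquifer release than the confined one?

ΔV_u / ΔV_c ≈ 1040

A = 145 mi² = 3.755 × 10^8 m²
Unconfined: ΔV_u = Sy × A × Δh = 0.27 × 3.755 × 10^8 × 14.8 = 1.501 × 10^9 m³
Confined: ΔV_c = S × A × Δh = 2.6 × 10^-4 × 3.755 × 10^8 × 14.8 = 1.445 × 10^6 m³
Ratio = ΔV_u / ΔV_c = Sy / S = 0.27 / 2.6 × 10^-4 = 1038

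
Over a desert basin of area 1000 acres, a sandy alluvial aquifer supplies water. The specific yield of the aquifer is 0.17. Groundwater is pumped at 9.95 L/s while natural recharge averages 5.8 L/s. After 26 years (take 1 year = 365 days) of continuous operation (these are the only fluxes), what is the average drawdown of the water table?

Δh ≈ 4.95 m

A = 1000 acres = 4.047 × 10^6 m²
Net abstraction = 9.95 − 5.8 = 4.15 L/s
Q_net = 4.15 L/s = 358.6 m³/d
t = 26 years = 9490 d
ΔV = Q × t = 358.6 m³/d × 9490 d = 3.403 × 10^6 m³
Δh = ΔV / (Sy × A) = 3.403 × 10^6 / (0.17 × 4.047 × 10^6) = 4.946 m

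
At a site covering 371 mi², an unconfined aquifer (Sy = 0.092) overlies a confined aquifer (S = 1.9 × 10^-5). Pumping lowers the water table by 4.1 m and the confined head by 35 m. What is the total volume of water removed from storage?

ΔV ≈ 3.63 × 10^8 m³

A = 371 mi² = 9.609 × 10^8 m²
Unconfined: ΔV_u = Sy × A × Δh_u = 0.092 × 9.609 × 10^8 × 4.1 = 3.624 × 10^8 m³
Confined: ΔV_c = S × A × Δh_c = 1.9 × 10^-5 × 9.609 × 10^8 × 35 = 6.39 × 10^5 m³
Total ΔV = 3.624 × 10^8 + 6.39 × 10^5 = 3.631 × 10^8 m³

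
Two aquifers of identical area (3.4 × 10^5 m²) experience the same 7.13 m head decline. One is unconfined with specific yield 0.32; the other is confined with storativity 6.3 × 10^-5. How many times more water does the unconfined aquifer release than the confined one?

ΔV_u / ΔV_c ≈ 5080

Unconfined: ΔV_u = Sy × A × Δh = 0.32 × 3.4 × 10^5 × 7.13 = 7.757 × 10^5 m³
Confined: ΔV_c = S × A × Δh = 6.3 × 10^-5 × 3.4 × 10^5 × 7.13 = 152.7 m³
Ratio = ΔV_u / ΔV_c = Sy / S = 0.32 / 6.3 × 10^-5 = 5079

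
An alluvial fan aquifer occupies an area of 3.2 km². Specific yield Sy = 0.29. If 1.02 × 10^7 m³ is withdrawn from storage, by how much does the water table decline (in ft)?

Δh ≈ 36.1 ft

A = 3.2 km² = 3.2 × 10^6 m²
Δh = ΔV / (Sy × A) = 1.02 × 10^7 m³ / (0.29 × 3.2 × 10^6 m²) = 10.99 m
Δh = 10.99 m = 36.06 ft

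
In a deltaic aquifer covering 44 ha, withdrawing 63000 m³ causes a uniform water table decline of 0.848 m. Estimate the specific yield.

Sy ≈ 0.17

A = 44 ha = 4.4 × 10^5 m²
Sy = ΔV / (A × Δh) = 63000 m³ / (4.4 × 10^5 m² × 0.848 m) = 0.1688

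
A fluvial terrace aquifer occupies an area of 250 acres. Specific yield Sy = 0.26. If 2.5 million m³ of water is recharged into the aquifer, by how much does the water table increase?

Δh ≈ 9.5 m

A = 250 acres = 1.012 × 10^6 m²
ΔV = 2.5 million m³ = 2.5 × 10^6 m³
Δh = ΔV / (Sy × A) = 2.5 × 10^6 m³ / (0.26 × 1.012 × 10^6 m²) = 9.504 m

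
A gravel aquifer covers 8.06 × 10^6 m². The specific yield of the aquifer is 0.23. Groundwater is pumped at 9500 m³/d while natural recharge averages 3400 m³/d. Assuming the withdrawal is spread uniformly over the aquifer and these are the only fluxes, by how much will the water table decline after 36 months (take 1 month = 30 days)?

Δh ≈ 3.55 m

Net abstraction = 9500 − 3400 = 6100 m³/d
t = 36 months = 1080 d
ΔV = Q × t = 6100 m³/d × 1080 d = 6.588 × 10^6 m³
Δh = ΔV / (Sy × A) = 6.588 × 10^6 / (0.23 × 8.06 × 10^6) = 3.554 m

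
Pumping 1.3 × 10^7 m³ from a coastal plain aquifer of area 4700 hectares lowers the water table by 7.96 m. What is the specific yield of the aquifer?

Sy ≈ 0.035

A = 4700 hectares = 4.7 × 10^7 m²
Sy = ΔV / (A × Δh) = 1.3 × 10^7 m³ / (4.7 × 10^7 m² × 7.96 m) = 0.03475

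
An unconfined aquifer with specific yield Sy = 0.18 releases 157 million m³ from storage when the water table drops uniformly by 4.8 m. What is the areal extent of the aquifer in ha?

A ≈ 18200 ha

ΔV = 157 million m³ = 1.57 × 10^8 m³
A = ΔV / (Sy × Δh) = 1.57 × 10^8 / (0.18 × 4.8) = 1.817 × 10^8 m²
A = 1.817 × 10^8 m² = 18170 ha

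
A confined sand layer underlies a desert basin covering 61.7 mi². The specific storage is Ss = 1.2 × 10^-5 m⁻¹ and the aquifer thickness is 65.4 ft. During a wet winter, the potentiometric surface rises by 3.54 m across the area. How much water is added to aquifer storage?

b = 65.4 ft = 19.93 m
S = Ss × b = 1.2 × 10^-5 m⁻¹ × 19.93 m = 2.392 × 10^-4
A = 61.7 mi² = 1.598 × 10^8 m²
ΔV = S × A × Δh = 2.392 × 10^-4 × 1.598 × 10^8 m² × 3.54 m = 1.353 × 10^5 m³

ΔV ≈ 1.35 × 10^5 m³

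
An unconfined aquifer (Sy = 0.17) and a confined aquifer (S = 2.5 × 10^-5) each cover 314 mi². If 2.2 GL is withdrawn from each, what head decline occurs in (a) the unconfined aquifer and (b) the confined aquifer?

Δh_u ≈ 0.0159 m; Δh_c ≈ 108 m

A = 314 mi² = 8.133 × 10^8 m²
ΔV = 2.2 GL = 2.2 × 10^6 m³
Unconfined: Δh_u = ΔV/(Sy·A) = 2.2 × 10^6/(0.17 × 8.133 × 10^8) = 0.01591 m
Confined: Δh_c = ΔV/(S·A) = 2.2 × 10^6/(2.5 × 10^-5 × 8.133 × 10^8) = 108.2 m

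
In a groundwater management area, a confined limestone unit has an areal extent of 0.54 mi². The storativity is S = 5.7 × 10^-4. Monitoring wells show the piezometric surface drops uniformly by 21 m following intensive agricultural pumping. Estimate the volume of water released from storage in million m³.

A = 0.54 mi² = 1.399 × 10^6 m²
ΔV = S × A × Δh = 5.7 × 10^-4 × 1.399 × 10^6 m² × 21 m = 16740 m³
ΔV = 16740 m³ = 0.01674 million m³

ΔV ≈ 0.0167 million m³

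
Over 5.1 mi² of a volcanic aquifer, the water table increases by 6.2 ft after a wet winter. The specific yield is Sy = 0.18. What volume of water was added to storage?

A = 5.1 mi² = 1.321 × 10^7 m²
Δh = 6.2 ft = 1.89 m
ΔV = Sy × A × Δh = 0.18 × 1.321 × 10^7 m² × 1.89 m = 4.493 × 10^6 m³

ΔV ≈ 4.49 × 10^6 m³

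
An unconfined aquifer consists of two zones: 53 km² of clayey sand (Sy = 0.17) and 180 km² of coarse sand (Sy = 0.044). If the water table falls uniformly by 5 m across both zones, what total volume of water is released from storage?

ΔV ≈ 8.46 × 10^7 m³

A₁ = 53 km² = 5.3 × 10^7 m²; A₂ = 180 km² = 1.8 × 10^8 m²
ΔV₁ = 0.17 × 5.3 × 10^7 × 5 = 4.505 × 10^7 m³
ΔV₂ = 0.044 × 1.8 × 10^8 × 5 = 3.96 × 10^7 m³
ΔV = ΔV₁ + ΔV₂ = 8.465 × 10^7 m³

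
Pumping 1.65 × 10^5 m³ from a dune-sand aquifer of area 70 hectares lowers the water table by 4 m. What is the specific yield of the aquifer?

Sy ≈ 0.059

A = 70 hectares = 7 × 10^5 m²
Sy = ΔV / (A × Δh) = 1.65 × 10^5 m³ / (7 × 10^5 m² × 4 m) = 0.05893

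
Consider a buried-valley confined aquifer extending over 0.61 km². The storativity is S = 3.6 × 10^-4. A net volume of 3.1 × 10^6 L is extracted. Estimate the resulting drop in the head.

A = 0.61 km² = 6.1 × 10^5 m²
ΔV = 3.1 × 10^6 L = 3100 m³
Δh = ΔV / (S × A) = 3100 m³ / (3.6 × 10^-4 × 6.1 × 10^5 m²) = 14.12 m

Δh ≈ 14.1 m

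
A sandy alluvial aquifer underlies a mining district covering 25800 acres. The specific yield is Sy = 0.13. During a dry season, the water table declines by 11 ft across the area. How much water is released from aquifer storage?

A = 25800 acres = 1.044 × 10^8 m²
Δh = 11 ft = 3.353 m
ΔV = Sy × A × Δh = 0.13 × 1.044 × 10^8 m² × 3.353 m = 4.551 × 10^7 m³

ΔV ≈ 4.55 × 10^7 m³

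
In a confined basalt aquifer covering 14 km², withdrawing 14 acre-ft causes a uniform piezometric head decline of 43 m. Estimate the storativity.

A = 14 km² = 1.4 × 10^7 m²
ΔV = 14 acre-ft = 17270 m³
S = ΔV / (A × Δh) = 17270 m³ / (1.4 × 10^7 m² × 43 m) = 2.869 × 10^-5

S ≈ 2.9 × 10^-5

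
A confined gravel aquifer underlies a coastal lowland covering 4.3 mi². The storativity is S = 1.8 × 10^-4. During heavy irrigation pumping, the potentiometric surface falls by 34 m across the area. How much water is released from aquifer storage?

ΔV ≈ 68200 m³

A = 4.3 mi² = 1.114 × 10^7 m²
ΔV = S × A × Δh = 1.8 × 10^-4 × 1.114 × 10^7 m² × 34 m = 68160 m³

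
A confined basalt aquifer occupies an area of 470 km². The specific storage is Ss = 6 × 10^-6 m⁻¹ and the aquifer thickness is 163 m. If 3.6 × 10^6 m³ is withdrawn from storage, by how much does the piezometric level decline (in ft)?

Δh ≈ 25.7 ft

S = Ss × b = 6 × 10^-6 m⁻¹ × 163 m = 9.78 × 10^-4
A = 470 km² = 4.7 × 10^8 m²
Δh = ΔV / (S × A) = 3.6 × 10^6 m³ / (9.78 × 10^-4 × 4.7 × 10^8 m²) = 7.832 m
Δh = 7.832 m = 25.7 ft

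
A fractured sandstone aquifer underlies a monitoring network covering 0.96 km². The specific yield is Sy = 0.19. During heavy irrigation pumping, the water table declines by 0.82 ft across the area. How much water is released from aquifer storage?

A = 0.96 km² = 9.6 × 10^5 m²
Δh = 0.82 ft = 0.2499 m
ΔV = Sy × A × Δh = 0.19 × 9.6 × 10^5 m² × 0.2499 m = 45590 m³

ΔV ≈ 45600 m³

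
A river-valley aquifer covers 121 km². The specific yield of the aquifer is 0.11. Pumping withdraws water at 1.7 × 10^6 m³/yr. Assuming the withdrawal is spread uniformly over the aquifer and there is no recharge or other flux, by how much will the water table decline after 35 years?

A = 121 km² = 1.21 × 10^8 m²
Q = 1.7 × 10^6 m³/yr = 4658 m³/d
t = 35 years = 12780 d
ΔV = Q × t = 4658 m³/d × 12780 d = 5.95 × 10^7 m³
Δh = ΔV / (Sy × A) = 5.95 × 10^7 / (0.11 × 1.21 × 10^8) = 4.47 m

Δh ≈ 4.47 m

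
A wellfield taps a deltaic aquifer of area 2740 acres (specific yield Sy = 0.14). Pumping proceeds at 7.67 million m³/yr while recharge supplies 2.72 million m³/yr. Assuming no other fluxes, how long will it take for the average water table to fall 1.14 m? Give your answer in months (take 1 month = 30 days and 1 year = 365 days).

t ≈ 4.35 months

A = 2740 acres = 1.109 × 10^7 m²
ΔV = Sy × A × Δh = 0.14 × 1.109 × 10^7 × 1.14 = 1.77 × 10^6 m³
Net withdrawal = 7.67 − 2.72 = 4.95 million m³/yr = 13560 m³/d
t = ΔV / Q = 1.77 × 10^6 m³ / 13560 m³/d = 130.5 d
t = 130.5 d ≈ 4.35 months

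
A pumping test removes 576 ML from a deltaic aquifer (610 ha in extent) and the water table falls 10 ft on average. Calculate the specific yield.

Sy ≈ 0.031

A = 610 ha = 6.1 × 10^6 m²
Δh = 10 ft = 3.048 m
ΔV = 576 ML = 5.76 × 10^5 m³
Sy = ΔV / (A × Δh) = 5.76 × 10^5 m³ / (6.1 × 10^6 m² × 3.048 m) = 0.03098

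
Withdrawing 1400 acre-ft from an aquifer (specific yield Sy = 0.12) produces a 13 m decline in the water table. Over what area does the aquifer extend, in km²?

A ≈ 1.11 km²

ΔV = 1400 acre-ft = 1.727 × 10^6 m³
A = ΔV / (Sy × Δh) = 1.727 × 10^6 / (0.12 × 13) = 1.107 × 10^6 m²
A = 1.107 × 10^6 m² = 1.107 km²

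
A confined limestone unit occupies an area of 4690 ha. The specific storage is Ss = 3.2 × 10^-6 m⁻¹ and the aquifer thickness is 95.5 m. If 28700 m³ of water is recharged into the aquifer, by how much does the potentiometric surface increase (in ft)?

S = Ss × b = 3.2 × 10^-6 m⁻¹ × 95.5 m = 3.056 × 10^-4
A = 4690 ha = 4.69 × 10^7 m²
Δh = ΔV / (S × A) = 28700 m³ / (3.056 × 10^-4 × 4.69 × 10^7 m²) = 2.002 m
Δh = 2.002 m = 6.57 ft

Δh ≈ 6.57 ft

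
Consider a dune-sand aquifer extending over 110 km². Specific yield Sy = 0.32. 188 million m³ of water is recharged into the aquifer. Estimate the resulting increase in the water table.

A = 110 km² = 1.1 × 10^8 m²
ΔV = 188 million m³ = 1.88 × 10^8 m³
Δh = ΔV / (Sy × A) = 1.88 × 10^8 m³ / (0.32 × 1.1 × 10^8 m²) = 5.341 m

Δh ≈ 5.34 m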